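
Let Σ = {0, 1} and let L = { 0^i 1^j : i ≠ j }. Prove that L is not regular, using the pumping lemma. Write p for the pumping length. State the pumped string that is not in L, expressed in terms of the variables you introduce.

Toward a contradiction, assume L is regular with pumping length p.
Choose w = 0^p 1^{p+p!}. Since p ≠ p+p!, w ∈ L; and |w| ≥ p.
The pumping lemma gives a decomposition w = xyz where |xy| ≤ p and |y| ≥ 1.
Since the first p symbols of w are all 0's and |xy| ≤ p, y lies entirely in the leading 0-block: y = 0^k for some k with 1 ≤ k ≤ p.
Since 1 ≤ k ≤ p, k divides p!; set t = 1 + p!/k. Then xy^t z has p + (p!/k)·k = p + p! copies of 0. Now the 0-count equals the 1-count, so i ≠ j fails. So xy^t z = 0^{p+p!} 1^{p+p!} ∉ L.
This contradicts the pumping lemma, so L is not regular.

0^{p+p!} 1^{p+p!}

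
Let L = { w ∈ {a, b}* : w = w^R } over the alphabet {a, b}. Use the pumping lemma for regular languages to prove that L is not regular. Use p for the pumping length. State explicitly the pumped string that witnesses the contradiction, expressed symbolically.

Toward a contradiction, assume L is regular with pumping length p.
Take w = a^p b a^p, a palindrome of length 2p+1 ≥ p.
By the pumping lemma, w = xyz with |xy| ≤ p and y is nonempty.
Since the first p symbols of w are all a's and |xy| ≤ p, y lies entirely in the leading a-block: y = a^k for some k with 1 ≤ k ≤ p.
Pump with i = 2: xy^2z = a^{p+k} b a^p. Its reverse is a^p b a^{p+k}, which differs from xy^2z since k ≥ 1. So xy^2z is not a palindrome and xy^2z ∉ L.
This is a contradiction; hence L is not regular.

a^{p+k} b a^p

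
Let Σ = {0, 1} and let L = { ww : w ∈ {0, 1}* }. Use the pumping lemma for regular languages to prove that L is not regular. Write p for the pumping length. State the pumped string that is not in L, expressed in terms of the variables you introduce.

0^{p+k} 1^p 0^p 1^p

Assume L is regular. Let p be the pumping length given by the pumping lemma.
Take w = 0^p 1^p 0^p 1^p = uu where u = 0^p1^p; then w ∈ L and |w| = 4p ≥ p.
Write w = xyz as guaranteed by the lemma, with |xy| ≤ p and y is nonempty.
Since the first p symbols of w are all 0's and |xy| ≤ p, y lies entirely in the leading 0-block: y = 0^k for some k with 1 ≤ k ≤ p.
Pump with i = 2: xy^2z = 0^{p+k} 1^p 0^p 1^p, of length 4p+k. Suppose this equals vv. The string starts with 0 and ends with 1, so v does too; thus the boundary between the two copies of v is a 1→0 transition. There is exactly one such transition, at position 2p+k, so |v| = 2p+k and |vv| = 4p+2k ≠ 4p+k since k ≥ 1. So xy^2z ∉ L.
This contradicts the pumping lemma, so L is not regular.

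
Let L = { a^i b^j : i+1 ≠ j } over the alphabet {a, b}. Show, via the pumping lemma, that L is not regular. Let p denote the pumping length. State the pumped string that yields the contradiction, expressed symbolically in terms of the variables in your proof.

Suppose for contradiction that L is regular, and let p be the pumping length.
Choose w = a^p b^{p+p!+1}. Since p ≠ (p+p!+1)-1 = p+p!, w ∈ L; and |w| ≥ p.
Write w = xyz as guaranteed by the lemma, with |xy| ≤ p and |y| > 0.
Since the first p symbols of w are all a's and |xy| ≤ p, y lies entirely in the leading a-block: y = a^k for some k with 1 ≤ k ≤ p.
Since 1 ≤ k ≤ p, k divides p!; set t = 1 + p!/k. Then xy^t z has p + (p!/k)·k = p + p! copies of a. Now the a-count is p+p! and (b-count)-1 = (p+p!+1)-1 = p+p!, so i+1 ≠ j fails. So xy^t z = a^{p+p!} b^{p+p!+1} ∉ L.
This contradicts the pumping lemma, so L is not regular.

a^{p+p!} b^{p+p!+1}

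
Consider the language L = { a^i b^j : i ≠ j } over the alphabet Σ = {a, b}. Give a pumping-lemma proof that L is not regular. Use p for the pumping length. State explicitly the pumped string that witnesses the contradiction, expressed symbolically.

a^{p+p!} b^{p+p!}

Suppose for contradiction that L is regular, and let p be the pumping length.
Choose w = a^p b^{p+p!}. Since p ≠ p+p!, w ∈ L; and |w| ≥ p.
The pumping lemma gives a decomposition w = xyz where |xy| ≤ p and |y| ≥ 1.
Since the first p symbols of w are all a's and |xy| ≤ p, y lies entirely in the leading a-block: y = a^k for some k with 1 ≤ k ≤ p.
Since 1 ≤ k ≤ p, k divides p!; set t = 1 + p!/k. Then xy^t z has p + (p!/k)·k = p + p! copies of a. Now the a-count equals the b-count, so i ≠ j fails. So xy^t z = a^{p+p!} b^{p+p!} ∉ L.
Contradiction. Therefore L is not regular.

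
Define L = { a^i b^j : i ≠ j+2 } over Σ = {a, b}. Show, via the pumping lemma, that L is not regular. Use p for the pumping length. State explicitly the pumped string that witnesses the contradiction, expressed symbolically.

Toward a contradiction, assume L is regular with pumping length p.
Choose w = a^p b^{p+p!-2}. Since p ≠ (p+p!-2)+2 = p+p!, w ∈ L; and |w| ≥ p.
By the pumping lemma, w = xyz with |xy| ≤ p and |y| ≥ 1.
Because |xy| ≤ p and w begins with p copies of a, we have y = a^k with 1 ≤ k ≤ p.
Since 1 ≤ k ≤ p, k divides p!; set t = 1 + p!/k. Then xy^t z has p + (p!/k)·k = p + p! copies of a. Now the a-count is p+p! and (b-count)+2 = (p+p!-2)+2 = p+p!, so i ≠ j+2 fails. So xy^t z = a^{p+p!} b^{p+p!-2} ∉ L.
Contradiction. Therefore L is not regular.

a^{p+p!} b^{p+p!-2}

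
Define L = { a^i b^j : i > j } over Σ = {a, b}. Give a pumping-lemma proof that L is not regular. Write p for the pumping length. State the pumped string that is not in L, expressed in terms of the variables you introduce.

Toward a contradiction, assume L is regular with pumping length p.
Choose w = a^{p+1} b^p ∈ L, with |w| = 2p+1 ≥ p.
By the pumping lemma, w = xyz with |xy| ≤ p and |y| > 0.
Since the first p symbols of w are all a's and |xy| ≤ p, y lies entirely in the leading a-block: y = a^k for some k with 1 ≤ k ≤ p.
Consider xy^0z = xz = a^{p+1-k} b^p. Since k ≥ 1, the a-count p+1-k is at most p, so i > j fails; thus xz ∉ L.
This contradicts the pumping lemma, so L is not regular.

a^{p+1-k} b^p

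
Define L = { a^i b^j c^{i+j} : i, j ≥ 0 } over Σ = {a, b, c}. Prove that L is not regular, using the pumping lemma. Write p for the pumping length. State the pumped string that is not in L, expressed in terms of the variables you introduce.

Suppose for contradiction that L is regular, and let p be the pumping length.
Take w = a^p b^p c^{2p} ∈ L (with i=j=p, i+j=2p), |w| = 4p ≥ p.
Write w = xyz as guaranteed by the lemma, with |xy| ≤ p and y is nonempty.
Since the first p symbols of w are all a's and |xy| ≤ p, y lies entirely in the leading a-block: y = a^k for some k with 1 ≤ k ≤ p.
Consider xy^2z = a^{p+k} b^p c^{2p}. Now the a- and b-counts sum to 2p+k, but the c-count is 2p ≠ 2p+k. So xy^2z ∉ L.
Contradiction. Therefore L is not regular.

a^{p+k} b^p c^{2p}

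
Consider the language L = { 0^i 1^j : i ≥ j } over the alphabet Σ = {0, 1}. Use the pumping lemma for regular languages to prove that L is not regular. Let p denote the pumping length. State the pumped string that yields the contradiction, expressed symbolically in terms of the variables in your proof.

Assume L is regular. Let p be the pumping length given by the pumping lemma.
Choose w = 0^p 1^p ∈ L, with |w| = 2p ≥ p.
The pumping lemma gives a decomposition w = xyz where |xy| ≤ p and y is nonempty.
Since the first p symbols of w are all 0's and |xy| ≤ p, y lies entirely in the leading 0-block: y = 0^k for some k with 1 ≤ k ≤ p.
Consider xy^0z = xz = 0^{p-k} 1^p. Since k ≥ 1, the 0-count p-k is less than p, so i ≥ j fails; thus xz ∉ L.
Contradiction. Therefore L is not regular.

0^{p-k} 1^p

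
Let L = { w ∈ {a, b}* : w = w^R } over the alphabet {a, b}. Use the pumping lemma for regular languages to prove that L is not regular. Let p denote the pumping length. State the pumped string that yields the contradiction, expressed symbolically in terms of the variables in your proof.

a^{p+k} b a^p

Assume L is regular; let p be its pumping constant.
Take w = a^p b a^p, a palindrome of length 2p+1 ≥ p.
The pumping lemma gives a decomposition w = xyz where |xy| ≤ p and |y| ≥ 1.
Since the first p symbols of w are all a's and |xy| ≤ p, y lies entirely in the leading a-block: y = a^k for some k with 1 ≤ k ≤ p.
Pump with i = 2: xy^2z = a^{p+k} b a^p. Its reverse is a^p b a^{p+k}, which differs from xy^2z since k ≥ 1. So xy^2z is not a palindrome and xy^2z ∉ L.
Contradiction. Therefore L is not regular.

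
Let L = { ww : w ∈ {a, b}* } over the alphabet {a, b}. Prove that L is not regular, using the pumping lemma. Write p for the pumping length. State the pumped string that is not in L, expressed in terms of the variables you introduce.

Suppose for contradiction that L is regular, and let p be the pumping length.
Take w = a^p b^p a^p b^p = uu where u = a^pb^p; then w ∈ L and |w| = 4p ≥ p.
By the pumping lemma, w = xyz with |xy| ≤ p and |y| > 0.
The first p characters of w are a's, so xy (and hence y) consists only of a's. Write y = a^k, 1 ≤ k ≤ p.
Pump with i = 2: xy^2z = a^{p+k} b^p a^p b^p, of length 4p+k. Suppose this equals vv. The string starts with a and ends with b, so v does too; thus the boundary between the two copies of v is a b→a transition. There is exactly one such transition, at position 2p+k, so |v| = 2p+k and |vv| = 4p+2k ≠ 4p+k since k ≥ 1. So xy^2z ∉ L.
This is a contradiction; hence L is not regular.

a^{p+k} b^p a^p b^p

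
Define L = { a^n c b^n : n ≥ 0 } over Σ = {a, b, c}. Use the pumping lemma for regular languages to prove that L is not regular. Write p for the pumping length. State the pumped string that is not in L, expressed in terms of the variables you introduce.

Assume L is regular. Let p be the pumping length given by the pumping lemma.
Take w = a^p c b^p ∈ L with |w| = 2p+1 ≥ p.
The pumping lemma gives a decomposition w = xyz where |xy| ≤ p and y is nonempty.
The first p characters of w are a's, so xy (and hence y) consists only of a's. Write y = a^k, 1 ≤ k ≤ p.
Pump with i = 2: xy^2z = a^{p+k} c b^p, which would require p+k = p. But k ≥ 1, so xy^2z ∉ L.
This contradicts the pumping lemma, so L is not regular.

a^{p+k} c b^p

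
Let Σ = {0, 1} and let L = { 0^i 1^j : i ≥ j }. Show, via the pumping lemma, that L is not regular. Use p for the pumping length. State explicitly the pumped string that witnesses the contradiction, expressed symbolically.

Suppose for contradiction that L is regular, and let p be the pumping length.
Choose w = 0^p 1^p ∈ L, with |w| = 2p ≥ p.
Write w = xyz as guaranteed by the lemma, with |xy| ≤ p and |y| > 0.
The first p characters of w are 0's, so xy (and hence y) consists only of 0's. Write y = 0^k, 1 ≤ k ≤ p.
Consider xy^0z = xz = 0^{p-k} 1^p. Since k ≥ 1, the 0-count p-k is less than p, so i ≥ j fails; thus xz ∉ L.
This is a contradiction; hence L is not regular.

0^{p-k} 1^p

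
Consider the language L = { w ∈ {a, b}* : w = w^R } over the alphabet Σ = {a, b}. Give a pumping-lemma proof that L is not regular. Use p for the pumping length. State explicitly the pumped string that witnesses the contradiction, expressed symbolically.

Toward a contradiction, assume L is regular with pumping length p.
Take w = a^p b a^p, a palindrome of length 2p+1 ≥ p.
By the pumping lemma, w = xyz with |xy| ≤ p and |y| ≥ 1.
Because |xy| ≤ p and w begins with p copies of a, we have y = a^k with 1 ≤ k ≤ p.
Pump with i = 2: xy^2z = a^{p+k} b a^p. Its reverse is a^p b a^{p+k}, which differs from xy^2z since k ≥ 1. So xy^2z is not a palindrome and xy^2z ∉ L.
This is a contradiction; hence L is not regular.

a^{p+k} b a^p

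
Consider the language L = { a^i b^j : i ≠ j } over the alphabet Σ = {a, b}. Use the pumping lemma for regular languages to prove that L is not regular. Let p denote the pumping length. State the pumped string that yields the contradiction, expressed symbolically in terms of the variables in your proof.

Toward a contradiction, assume L is regular with pumping length p.
Choose w = a^p b^{p+p!}. Since p ≠ p+p!, w ∈ L; and |w| ≥ p.
Write w = xyz as guaranteed by the lemma, with |xy| ≤ p and |y| > 0.
The first p characters of w are a's, so xy (and hence y) consists only of a's. Write y = a^k, 1 ≤ k ≤ p.
Since 1 ≤ k ≤ p, k divides p!; set t = 1 + p!/k. Then xy^t z has p + (p!/k)·k = p + p! copies of a. Now the a-count equals the b-count, so i ≠ j fails. So xy^t z = a^{p+p!} b^{p+p!} ∉ L.
This contradicts the pumping lemma, so L is not regular.

a^{p+p!} b^{p+p!}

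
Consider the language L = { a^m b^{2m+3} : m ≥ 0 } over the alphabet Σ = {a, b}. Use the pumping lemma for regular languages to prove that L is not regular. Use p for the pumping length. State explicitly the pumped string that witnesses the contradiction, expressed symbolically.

a^{p+k} b^{2p+3}

Assume L is regular. Let p be the pumping length given by the pumping lemma.
Let w = a^p b^{2p+3} ∈ L; note |w| = 3p+3 ≥ p.
The pumping lemma gives a decomposition w = xyz where |xy| ≤ p and |y| > 0.
Since the first p symbols of w are all a's and |xy| ≤ p, y lies entirely in the leading a-block: y = a^k for some k with 1 ≤ k ≤ p.
Pump with i = 2: xy^2z = a^{p+k} b^{2p+3}. For this to lie in L we would need 2p+3 = 2(p+k)+3, which forces k = 0. But k ≥ 1, so xy^2z ∉ L.
This contradicts the pumping lemma, so L is not regular.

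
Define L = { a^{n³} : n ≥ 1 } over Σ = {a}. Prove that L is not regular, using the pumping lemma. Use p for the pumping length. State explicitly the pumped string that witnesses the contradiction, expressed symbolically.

a^{p³+k}

Toward a contradiction, assume L is regular with pumping length p.
Take w = a^{p³} ∈ L with |w| = p³ ≥ p.
The pumping lemma gives a decomposition w = xyz where |xy| ≤ p and |y| > 0.
Then y = a^k for some k with 1 ≤ k ≤ p.
Pump with i = 2: xy^2z = a^{p³+k}. Since 1 ≤ k ≤ p, p³ < p³+k ≤ p³+p < p³+3p²+3p+1 = (p+1)³, so p³+k is not a perfect cube. So xy^2z ∉ L.
This contradicts the pumping lemma, so L is not regular.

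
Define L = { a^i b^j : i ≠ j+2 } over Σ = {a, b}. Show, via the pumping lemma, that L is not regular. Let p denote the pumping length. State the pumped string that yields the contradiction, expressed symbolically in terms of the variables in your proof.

Toward a contradiction, assume L is regular with pumping length p.
Choose w = a^p b^{p+p!-2}. Since p ≠ (p+p!-2)+2 = p+p!, w ∈ L; and |w| ≥ p.
Write w = xyz as guaranteed by the lemma, with |xy| ≤ p and |y| ≥ 1.
Since the first p symbols of w are all a's and |xy| ≤ p, y lies entirely in the leading a-block: y = a^k for some k with 1 ≤ k ≤ p.
Since 1 ≤ k ≤ p, k divides p!; set t = 1 + p!/k. Then xy^t z has p + (p!/k)·k = p + p! copies of a. Now the a-count is p+p! and (b-count)+2 = (p+p!-2)+2 = p+p!, so i ≠ j+2 fails. So xy^t z = a^{p+p!} b^{p+p!-2} ∉ L.
This is a contradiction; hence L is not regular.

a^{p+p!} b^{p+p!-2}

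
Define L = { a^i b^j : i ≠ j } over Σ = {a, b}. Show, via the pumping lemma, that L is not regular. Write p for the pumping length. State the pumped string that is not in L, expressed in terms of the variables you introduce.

Toward a contradiction, assume L is regular with pumping length p.
Choose w = a^p b^{p+p!}. Since p ≠ p+p!, w ∈ L; and |w| ≥ p.
The pumping lemma gives a decomposition w = xyz where |xy| ≤ p and |y| ≥ 1.
Because |xy| ≤ p and w begins with p copies of a, we have y = a^k with 1 ≤ k ≤ p.
Since 1 ≤ k ≤ p, k divides p!; set t = 1 + p!/k. Then xy^t z has p + (p!/k)·k = p + p! copies of a. Now the a-count equals the b-count, so i ≠ j fails. So xy^t z = a^{p+p!} b^{p+p!} ∉ L.
This is a contradiction; hence L is not regular.

a^{p+p!} b^{p+p!}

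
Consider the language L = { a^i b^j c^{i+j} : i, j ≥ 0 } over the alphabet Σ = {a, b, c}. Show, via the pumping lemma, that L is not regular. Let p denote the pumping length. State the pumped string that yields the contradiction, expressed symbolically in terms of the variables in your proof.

a^{p+k} b^p c^{2p}

Assume L is regular; let p be its pumping constant.
Take w = a^p b^p c^{2p} ∈ L (with i=j=p, i+j=2p), |w| = 4p ≥ p.
Write w = xyz as guaranteed by the lemma, with |xy| ≤ p and y is nonempty.
The first p characters of w are a's, so xy (and hence y) consists only of a's. Write y = a^k, 1 ≤ k ≤ p.
Consider xy^2z = a^{p+k} b^p c^{2p}. Now the a- and b-counts sum to 2p+k, but the c-count is 2p ≠ 2p+k. So xy^2z ∉ L.
This is a contradiction; hence L is not regular.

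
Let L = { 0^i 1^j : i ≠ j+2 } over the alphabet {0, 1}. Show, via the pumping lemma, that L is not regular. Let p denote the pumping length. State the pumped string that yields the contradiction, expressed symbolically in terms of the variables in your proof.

0^{p+p!} 1^{p+p!-2}

Suppose for contradiction that L is regular, and let p be the pumping length.
Choose w = 0^p 1^{p+p!-2}. Since p ≠ (p+p!-2)+2 = p+p!, w ∈ L; and |w| ≥ p.
By the pumping lemma, w = xyz with |xy| ≤ p and |y| ≥ 1.
The first p characters of w are 0's, so xy (and hence y) consists only of 0's. Write y = 0^k, 1 ≤ k ≤ p.
Since 1 ≤ k ≤ p, k divides p!; set t = 1 + p!/k. Then xy^t z has p + (p!/k)·k = p + p! copies of 0. Now the 0-count is p+p! and (1-count)+2 = (p+p!-2)+2 = p+p!, so i ≠ j+2 fails. So xy^t z = 0^{p+p!} 1^{p+p!-2} ∉ L.
Contradiction. Therefore L is not regular.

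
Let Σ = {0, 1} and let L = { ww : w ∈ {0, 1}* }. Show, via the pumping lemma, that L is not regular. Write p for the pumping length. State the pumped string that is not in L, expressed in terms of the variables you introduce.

0^{p+k} 1^p 0^p 1^p

Assume L is regular; let p be its pumping constant.
Take w = 0^p 1^p 0^p 1^p = uu where u = 0^p1^p; then w ∈ L and |w| = 4p ≥ p.
By the pumping lemma, w = xyz with |xy| ≤ p and |y| ≥ 1.
The first p characters of w are 0's, so xy (and hence y) consists only of 0's. Write y = 0^k, 1 ≤ k ≤ p.
Pump with i = 2: xy^2z = 0^{p+k} 1^p 0^p 1^p, of length 4p+k. Suppose this equals vv. The string starts with 0 and ends with 1, so v does too; thus the boundary between the two copies of v is a 1→0 transition. There is exactly one such transition, at position 2p+k, so |v| = 2p+k and |vv| = 4p+2k ≠ 4p+k since k ≥ 1. So xy^2z ∉ L.
This is a contradiction; hence L is not regular.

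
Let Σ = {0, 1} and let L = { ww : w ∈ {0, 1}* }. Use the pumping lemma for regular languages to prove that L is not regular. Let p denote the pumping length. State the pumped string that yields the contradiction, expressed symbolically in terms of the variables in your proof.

Assume L is regular; let p be its pumping constant.
Take w = 0^p 1^p 0^p 1^p = uu where u = 0^p1^p; then w ∈ L and |w| = 4p ≥ p.
By the pumping lemma, w = xyz with |xy| ≤ p and |y| > 0.
The first p characters of w are 0's, so xy (and hence y) consists only of 0's. Write y = 0^k, 1 ≤ k ≤ p.
Pump with i = 2: xy^2z = 0^{p+k} 1^p 0^p 1^p, of length 4p+k. Suppose this equals vv. The string starts with 0 and ends with 1, so v does too; thus the boundary between the two copies of v is a 1→0 transition. There is exactly one such transition, at position 2p+k, so |v| = 2p+k and |vv| = 4p+2k ≠ 4p+k since k ≥ 1. So xy^2z ∉ L.
This is a contradiction; hence L is not regular.

0^{p+k} 1^p 0^p 1^p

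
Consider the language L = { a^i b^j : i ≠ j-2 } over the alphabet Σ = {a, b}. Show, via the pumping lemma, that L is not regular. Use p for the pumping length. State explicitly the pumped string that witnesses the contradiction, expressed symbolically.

Assume L is regular; let p be its pumping constant.
Choose w = a^p b^{p+p!+2}. Since p ≠ (p+p!+2)-2 = p+p!, w ∈ L; and |w| ≥ p.
The pumping lemma gives a decomposition w = xyz where |xy| ≤ p and y is nonempty.
Because |xy| ≤ p and w begins with p copies of a, we have y = a^k with 1 ≤ k ≤ p.
Since 1 ≤ k ≤ p, k divides p!; set t = 1 + p!/k. Then xy^t z has p + (p!/k)·k = p + p! copies of a. Now the a-count is p+p! and (b-count)-2 = (p+p!+2)-2 = p+p!, so i ≠ j-2 fails. So xy^t z = a^{p+p!} b^{p+p!+2} ∉ L.
This contradicts the pumping lemma, so L is not regular.

a^{p+p!} b^{p+p!+2}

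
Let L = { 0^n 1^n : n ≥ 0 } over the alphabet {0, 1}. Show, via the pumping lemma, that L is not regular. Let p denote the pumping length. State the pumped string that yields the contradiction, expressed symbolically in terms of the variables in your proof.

0^{p+k} 1^p

Assume L is regular. Let p be the pumping length given by the pumping lemma.
Let w = 0^p 1^p ∈ L; note |w| = 2p ≥ p.
Write w = xyz as guaranteed by the lemma, with |xy| ≤ p and |y| ≥ 1.
Since the first p symbols of w are all 0's and |xy| ≤ p, y lies entirely in the leading 0-block: y = 0^k for some k with 1 ≤ k ≤ p.
Pump with i = 2: xy^2z = 0^{p+k} 1^p. For this to lie in L we would need p = p+k, which forces k = 0. But k ≥ 1, so xy^2z ∉ L.
Contradiction. Therefore L is not regular.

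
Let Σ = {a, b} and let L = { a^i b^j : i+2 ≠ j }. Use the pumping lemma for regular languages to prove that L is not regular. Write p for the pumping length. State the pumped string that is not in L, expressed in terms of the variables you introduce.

Suppose for contradiction that L is regular, and let p be the pumping length.
Choose w = a^p b^{p+p!+2}. Since p ≠ (p+p!+2)-2 = p+p!, w ∈ L; and |w| ≥ p.
The pumping lemma gives a decomposition w = xyz where |xy| ≤ p and |y| > 0.
The first p characters of w are a's, so xy (and hence y) consists only of a's. Write y = a^k, 1 ≤ k ≤ p.
Since 1 ≤ k ≤ p, k divides p!; set t = 1 + p!/k. Then xy^t z has p + (p!/k)·k = p + p! copies of a. Now the a-count is p+p! and (b-count)-2 = (p+p!+2)-2 = p+p!, so i+2 ≠ j fails. So xy^t z = a^{p+p!} b^{p+p!+2} ∉ L.
This contradicts the pumping lemma, so L is not regular.

a^{p+p!} b^{p+p!+2}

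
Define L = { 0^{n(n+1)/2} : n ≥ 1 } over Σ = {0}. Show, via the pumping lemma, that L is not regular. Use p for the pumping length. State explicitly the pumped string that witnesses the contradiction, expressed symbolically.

0^{p(p+1)/2+k}

Assume L is regular. Let p be the pumping length given by the pumping lemma.
Take w = 0^{p(p+1)/2} ∈ L with |w| = p(p+1)/2 ≥ p.
By the pumping lemma, w = xyz with |xy| ≤ p and y is nonempty.
Then y = 0^k for some k with 1 ≤ k ≤ p.
Pump with i = 2: xy^2z = 0^{p(p+1)/2+k}. Since 1 ≤ k ≤ p, p(p+1)/2 < p(p+1)/2+k ≤ p(p+1)/2+p < (p+1)(p+2)/2, so p(p+1)/2+k is strictly between consecutive triangular numbers. So xy^2z ∉ L.
Contradiction. Therefore L is not regular.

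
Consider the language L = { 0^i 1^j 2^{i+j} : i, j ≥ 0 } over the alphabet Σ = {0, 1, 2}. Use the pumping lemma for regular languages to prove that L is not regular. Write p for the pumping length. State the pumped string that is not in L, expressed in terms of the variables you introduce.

Assume L is regular; let p be its pumping constant.
Take w = 0^p 1^p 2^{2p} ∈ L (with i=j=p, i+j=2p), |w| = 4p ≥ p.
By the pumping lemma, w = xyz with |xy| ≤ p and |y| ≥ 1.
The first p characters of w are 0's, so xy (and hence y) consists only of 0's. Write y = 0^k, 1 ≤ k ≤ p.
Consider xy^2z = 0^{p+k} 1^p 2^{2p}. Now the 0- and 1-counts sum to 2p+k, but the 2-count is 2p ≠ 2p+k. So xy^2z ∉ L.
This is a contradiction; hence L is not regular.

0^{p+k} 1^p 2^{2p}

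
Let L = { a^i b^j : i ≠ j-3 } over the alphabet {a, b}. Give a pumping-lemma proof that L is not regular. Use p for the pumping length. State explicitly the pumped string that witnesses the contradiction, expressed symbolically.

Suppose for contradiction that L is regular, and let p be the pumping length.
Choose w = a^p b^{p+p!+3}. Since p ≠ (p+p!+3)-3 = p+p!, w ∈ L; and |w| ≥ p.
The pumping lemma gives a decomposition w = xyz where |xy| ≤ p and |y| > 0.
Since the first p symbols of w are all a's and |xy| ≤ p, y lies entirely in the leading a-block: y = a^k for some k with 1 ≤ k ≤ p.
Since 1 ≤ k ≤ p, k divides p!; set t = 1 + p!/k. Then xy^t z has p + (p!/k)·k = p + p! copies of a. Now the a-count is p+p! and (b-count)-3 = (p+p!+3)-3 = p+p!, so i ≠ j-3 fails. So xy^t z = a^{p+p!} b^{p+p!+3} ∉ L.
This is a contradiction; hence L is not regular.

a^{p+p!} b^{p+p!+3}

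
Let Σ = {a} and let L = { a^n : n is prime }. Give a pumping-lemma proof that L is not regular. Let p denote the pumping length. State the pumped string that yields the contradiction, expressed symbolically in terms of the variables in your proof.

a^{q(1+k)}

Assume L is regular. Let p be the pumping length given by the pumping lemma.
Let q be a prime with q ≥ p+2 (infinitely many primes exist), and take w = a^q ∈ L with |w| = q ≥ p.
The pumping lemma gives a decomposition w = xyz where |xy| ≤ p and |y| ≥ 1.
Then y = a^k for some k with 1 ≤ k ≤ p.
Since 1 ≤ k ≤ p, |xz| = q-k. Pump with i = q+1: |xy^{q+1}z| = (q-k)+(q+1)k = q+qk = q(1+k), which is composite (both factors ≥ 2). So xy^{q+1}z = a^{q(1+k)} ∉ L.
This contradicts the pumping lemma, so L is not regular.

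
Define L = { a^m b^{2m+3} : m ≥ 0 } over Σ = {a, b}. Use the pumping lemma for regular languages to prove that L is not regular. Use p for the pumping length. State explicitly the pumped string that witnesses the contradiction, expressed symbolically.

Assume L is regular. Let p be the pumping length given by the pumping lemma.
Choose w = a^p b^{2p+3}, which is in L with |w| = 3p+3 ≥ p.
Write w = xyz as guaranteed by the lemma, with |xy| ≤ p and |y| > 0.
The first p characters of w are a's, so xy (and hence y) consists only of a's. Write y = a^k, 1 ≤ k ≤ p.
Pump with i = 2: xy^2z = a^{p+k} b^{2p+3}. For this to lie in L we would need 2p+3 = 2(p+k)+3, which forces k = 0. But k ≥ 1, so xy^2z ∉ L.
This is a contradiction; hence L is not regular.

a^{p+k} b^{2p+3}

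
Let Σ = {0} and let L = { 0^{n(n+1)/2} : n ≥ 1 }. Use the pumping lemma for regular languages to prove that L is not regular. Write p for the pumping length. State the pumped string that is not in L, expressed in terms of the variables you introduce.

0^{p(p+1)/2+k}

Suppose for contradiction that L is regular, and let p be the pumping length.
Take w = 0^{p(p+1)/2} ∈ L with |w| = p(p+1)/2 ≥ p.
By the pumping lemma, w = xyz with |xy| ≤ p and |y| > 0.
Then y = 0^k for some k with 1 ≤ k ≤ p.
Pump with i = 2: xy^2z = 0^{p(p+1)/2+k}. Since 1 ≤ k ≤ p, p(p+1)/2 < p(p+1)/2+k ≤ p(p+1)/2+p < (p+1)(p+2)/2, so p(p+1)/2+k is strictly between consecutive triangular numbers. So xy^2z ∉ L.
This is a contradiction; hence L is not regular.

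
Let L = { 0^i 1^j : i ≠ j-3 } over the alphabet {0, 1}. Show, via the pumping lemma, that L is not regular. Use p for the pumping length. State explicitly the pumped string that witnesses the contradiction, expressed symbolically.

Assume L is regular; let p be its pumping constant.
Choose w = 0^p 1^{p+p!+3}. Since p ≠ (p+p!+3)-3 = p+p!, w ∈ L; and |w| ≥ p.
By the pumping lemma, w = xyz with |xy| ≤ p and |y| > 0.
Since the first p symbols of w are all 0's and |xy| ≤ p, y lies entirely in the leading 0-block: y = 0^k for some k with 1 ≤ k ≤ p.
Since 1 ≤ k ≤ p, k divides p!; set t = 1 + p!/k. Then xy^t z has p + (p!/k)·k = p + p! copies of 0. Now the 0-count is p+p! and (1-count)-3 = (p+p!+3)-3 = p+p!, so i ≠ j-3 fails. So xy^t z = 0^{p+p!} 1^{p+p!+3} ∉ L.
This is a contradiction; hence L is not regular.

0^{p+p!} 1^{p+p!+3}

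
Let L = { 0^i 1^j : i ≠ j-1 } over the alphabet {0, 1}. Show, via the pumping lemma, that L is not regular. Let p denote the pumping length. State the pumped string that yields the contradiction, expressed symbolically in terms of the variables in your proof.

Suppose for contradiction that L is regular, and let p be the pumping length.
Choose w = 0^p 1^{p+p!+1}. Since p ≠ (p+p!+1)-1 = p+p!, w ∈ L; and |w| ≥ p.
Write w = xyz as guaranteed by the lemma, with |xy| ≤ p and y is nonempty.
Because |xy| ≤ p and w begins with p copies of 0, we have y = 0^k with 1 ≤ k ≤ p.
Since 1 ≤ k ≤ p, k divides p!; set t = 1 + p!/k. Then xy^t z has p + (p!/k)·k = p + p! copies of 0. Now the 0-count is p+p! and (1-count)-1 = (p+p!+1)-1 = p+p!, so i ≠ j-1 fails. So xy^t z = 0^{p+p!} 1^{p+p!+1} ∉ L.
Contradiction. Therefore L is not regular.

0^{p+p!} 1^{p+p!+1}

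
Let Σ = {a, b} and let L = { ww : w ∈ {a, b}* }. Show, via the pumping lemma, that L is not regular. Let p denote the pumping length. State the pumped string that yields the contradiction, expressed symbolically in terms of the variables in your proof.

Toward a contradiction, assume L is regular with pumping length p.
Take w = a^p b^p a^p b^p = uu where u = a^pb^p; then w ∈ L and |w| = 4p ≥ p.
The pumping lemma gives a decomposition w = xyz where |xy| ≤ p and |y| > 0.
Because |xy| ≤ p and w begins with p copies of a, we have y = a^k with 1 ≤ k ≤ p.
Pump with i = 2: xy^2z = a^{p+k} b^p a^p b^p, of length 4p+k. Suppose this equals vv. The string starts with a and ends with b, so v does too; thus the boundary between the two copies of v is a b→a transition. There is exactly one such transition, at position 2p+k, so |v| = 2p+k and |vv| = 4p+2k ≠ 4p+k since k ≥ 1. So xy^2z ∉ L.
This contradicts the pumping lemma, so L is not regular.

a^{p+k} b^p a^p b^p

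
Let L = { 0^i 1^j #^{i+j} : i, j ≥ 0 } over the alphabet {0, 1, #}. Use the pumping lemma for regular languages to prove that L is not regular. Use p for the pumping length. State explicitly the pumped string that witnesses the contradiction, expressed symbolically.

Assume L is regular. Let p be the pumping length given by the pumping lemma.
Take w = 0^p 1^p #^{2p} ∈ L (with i=j=p, i+j=2p), |w| = 4p ≥ p.
Write w = xyz as guaranteed by the lemma, with |xy| ≤ p and |y| > 0.
Because |xy| ≤ p and w begins with p copies of 0, we have y = 0^k with 1 ≤ k ≤ p.
Consider xy^2z = 0^{p+k} 1^p #^{2p}. Now the 0- and 1-counts sum to 2p+k, but the #-count is 2p ≠ 2p+k. So xy^2z ∉ L.
Contradiction. Therefore L is not regular.

0^{p+k} 1^p #^{2p}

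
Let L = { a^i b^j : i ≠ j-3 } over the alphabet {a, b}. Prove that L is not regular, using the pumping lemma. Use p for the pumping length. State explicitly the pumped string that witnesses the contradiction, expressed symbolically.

a^{p+p!} b^{p+p!+3}

Assume L is regular. Let p be the pumping length given by the pumping lemma.
Choose w = a^p b^{p+p!+3}. Since p ≠ (p+p!+3)-3 = p+p!, w ∈ L; and |w| ≥ p.
The pumping lemma gives a decomposition w = xyz where |xy| ≤ p and |y| > 0.
The first p characters of w are a's, so xy (and hence y) consists only of a's. Write y = a^k, 1 ≤ k ≤ p.
Since 1 ≤ k ≤ p, k divides p!; set t = 1 + p!/k. Then xy^t z has p + (p!/k)·k = p + p! copies of a. Now the a-count is p+p! and (b-count)-3 = (p+p!+3)-3 = p+p!, so i ≠ j-3 fails. So xy^t z = a^{p+p!} b^{p+p!+3} ∉ L.
Contradiction. Therefore L is not regular.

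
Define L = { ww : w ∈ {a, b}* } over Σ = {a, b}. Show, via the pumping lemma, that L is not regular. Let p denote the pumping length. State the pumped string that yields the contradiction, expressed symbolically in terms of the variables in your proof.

Assume L is regular. Let p be the pumping length given by the pumping lemma.
Take w = a^p b^p a^p b^p = uu where u = a^pb^p; then w ∈ L and |w| = 4p ≥ p.
Write w = xyz as guaranteed by the lemma, with |xy| ≤ p and |y| > 0.
The first p characters of w are a's, so xy (and hence y) consists only of a's. Write y = a^k, 1 ≤ k ≤ p.
Pump with i = 2: xy^2z = a^{p+k} b^p a^p b^p, of length 4p+k. Suppose this equals vv. The string starts with a and ends with b, so v does too; thus the boundary between the two copies of v is a b→a transition. There is exactly one such transition, at position 2p+k, so |v| = 2p+k and |vv| = 4p+2k ≠ 4p+k since k ≥ 1. So xy^2z ∉ L.
This contradicts the pumping lemma, so L is not regular.

a^{p+k} b^p a^p b^p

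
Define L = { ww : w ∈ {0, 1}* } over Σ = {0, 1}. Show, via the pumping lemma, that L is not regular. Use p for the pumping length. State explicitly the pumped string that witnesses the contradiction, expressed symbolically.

Toward a contradiction, assume L is regular with pumping length p.
Take w = 0^p 1^p 0^p 1^p = uu where u = 0^p1^p; then w ∈ L and |w| = 4p ≥ p.
The pumping lemma gives a decomposition w = xyz where |xy| ≤ p and |y| > 0.
Since the first p symbols of w are all 0's and |xy| ≤ p, y lies entirely in the leading 0-block: y = 0^k for some k with 1 ≤ k ≤ p.
Pump with i = 2: xy^2z = 0^{p+k} 1^p 0^p 1^p, of length 4p+k. Suppose this equals vv. The string starts with 0 and ends with 1, so v does too; thus the boundary between the two copies of v is a 1→0 transition. There is exactly one such transition, at position 2p+k, so |v| = 2p+k and |vv| = 4p+2k ≠ 4p+k since k ≥ 1. So xy^2z ∉ L.
Contradiction. Therefore L is not regular.

0^{p+k} 1^p 0^p 1^p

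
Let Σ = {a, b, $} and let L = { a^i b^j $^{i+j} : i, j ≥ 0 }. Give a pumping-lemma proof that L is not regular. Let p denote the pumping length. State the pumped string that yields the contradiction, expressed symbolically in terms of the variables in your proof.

a^{p+k} b^p $^{2p}

Assume L is regular. Let p be the pumping length given by the pumping lemma.
Take w = a^p b^p $^{2p} ∈ L (with i=j=p, i+j=2p), |w| = 4p ≥ p.
The pumping lemma gives a decomposition w = xyz where |xy| ≤ p and |y| > 0.
Because |xy| ≤ p and w begins with p copies of a, we have y = a^k with 1 ≤ k ≤ p.
Consider xy^2z = a^{p+k} b^p $^{2p}. Now the a- and b-counts sum to 2p+k, but the $-count is 2p ≠ 2p+k. So xy^2z ∉ L.
This is a contradiction; hence L is not regular.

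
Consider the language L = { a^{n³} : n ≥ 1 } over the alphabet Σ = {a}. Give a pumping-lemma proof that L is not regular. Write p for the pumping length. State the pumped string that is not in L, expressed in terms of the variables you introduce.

a^{p³+k}

Suppose for contradiction that L is regular, and let p be the pumping length.
Take w = a^{p³} ∈ L with |w| = p³ ≥ p.
Write w = xyz as guaranteed by the lemma, with |xy| ≤ p and |y| ≥ 1.
Then y = a^k for some k with 1 ≤ k ≤ p.
Pump with i = 2: xy^2z = a^{p³+k}. Since 1 ≤ k ≤ p, p³ < p³+k ≤ p³+p < p³+3p²+3p+1 = (p+1)³, so p³+k is not a perfect cube. So xy^2z ∉ L.
Contradiction. Therefore L is not regular.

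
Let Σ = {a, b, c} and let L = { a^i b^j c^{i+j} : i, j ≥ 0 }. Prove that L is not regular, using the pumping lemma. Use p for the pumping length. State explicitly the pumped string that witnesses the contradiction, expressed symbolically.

a^{p+k} b^p c^{2p}

Suppose for contradiction that L is regular, and let p be the pumping length.
Take w = a^p b^p c^{2p} ∈ L (with i=j=p, i+j=2p), |w| = 4p ≥ p.
By the pumping lemma, w = xyz with |xy| ≤ p and y is nonempty.
The first p characters of w are a's, so xy (and hence y) consists only of a's. Write y = a^k, 1 ≤ k ≤ p.
Consider xy^2z = a^{p+k} b^p c^{2p}. Now the a- and b-counts sum to 2p+k, but the c-count is 2p ≠ 2p+k. So xy^2z ∉ L.
This is a contradiction; hence L is not regular.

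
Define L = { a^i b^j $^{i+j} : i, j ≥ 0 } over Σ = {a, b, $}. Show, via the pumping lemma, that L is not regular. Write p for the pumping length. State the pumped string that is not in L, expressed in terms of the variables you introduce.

Assume L is regular; let p be its pumping constant.
Take w = a^p b^p $^{2p} ∈ L (with i=j=p, i+j=2p), |w| = 4p ≥ p.
Write w = xyz as guaranteed by the lemma, with |xy| ≤ p and |y| > 0.
Since the first p symbols of w are all a's and |xy| ≤ p, y lies entirely in the leading a-block: y = a^k for some k with 1 ≤ k ≤ p.
Consider xy^2z = a^{p+k} b^p $^{2p}. Now the a- and b-counts sum to 2p+k, but the $-count is 2p ≠ 2p+k. So xy^2z ∉ L.
This contradicts the pumping lemma, so L is not regular.

a^{p+k} b^p $^{2p}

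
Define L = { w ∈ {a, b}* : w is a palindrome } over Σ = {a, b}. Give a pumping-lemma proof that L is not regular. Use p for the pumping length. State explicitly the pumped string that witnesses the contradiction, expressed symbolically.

Toward a contradiction, assume L is regular with pumping length p.
Take w = a^p b a^p, a palindrome of length 2p+1 ≥ p.
By the pumping lemma, w = xyz with |xy| ≤ p and y is nonempty.
Since the first p symbols of w are all a's and |xy| ≤ p, y lies entirely in the leading a-block: y = a^k for some k with 1 ≤ k ≤ p.
Pump with i = 2: xy^2z = a^{p+k} b a^p. Its reverse is a^p b a^{p+k}, which differs from xy^2z since k ≥ 1. So xy^2z is not a palindrome and xy^2z ∉ L.
This is a contradiction; hence L is not regular.

a^{p+k} b a^p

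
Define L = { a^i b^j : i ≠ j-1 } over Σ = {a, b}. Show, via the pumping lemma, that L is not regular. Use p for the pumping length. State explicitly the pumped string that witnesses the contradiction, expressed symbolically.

a^{p+p!} b^{p+p!+1}

Suppose for contradiction that L is regular, and let p be the pumping length.
Choose w = a^p b^{p+p!+1}. Since p ≠ (p+p!+1)-1 = p+p!, w ∈ L; and |w| ≥ p.
Write w = xyz as guaranteed by the lemma, with |xy| ≤ p and |y| ≥ 1.
Since the first p symbols of w are all a's and |xy| ≤ p, y lies entirely in the leading a-block: y = a^k for some k with 1 ≤ k ≤ p.
Since 1 ≤ k ≤ p, k divides p!; set t = 1 + p!/k. Then xy^t z has p + (p!/k)·k = p + p! copies of a. Now the a-count is p+p! and (b-count)-1 = (p+p!+1)-1 = p+p!, so i ≠ j-1 fails. So xy^t z = a^{p+p!} b^{p+p!+1} ∉ L.
This contradicts the pumping lemma, so L is not regular.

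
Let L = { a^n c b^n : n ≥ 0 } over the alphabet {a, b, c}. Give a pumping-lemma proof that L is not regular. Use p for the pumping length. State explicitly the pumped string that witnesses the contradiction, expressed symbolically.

Assume L is regular. Let p be the pumping length given by the pumping lemma.
Take w = a^p c b^p ∈ L with |w| = 2p+1 ≥ p.
The pumping lemma gives a decomposition w = xyz where |xy| ≤ p and |y| ≥ 1.
The first p characters of w are a's, so xy (and hence y) consists only of a's. Write y = a^k, 1 ≤ k ≤ p.
Pump with i = 2: xy^2z = a^{p+k} c b^p, which would require p+k = p. But k ≥ 1, so xy^2z ∉ L.
Contradiction. Therefore L is not regular.

a^{p+k} c b^p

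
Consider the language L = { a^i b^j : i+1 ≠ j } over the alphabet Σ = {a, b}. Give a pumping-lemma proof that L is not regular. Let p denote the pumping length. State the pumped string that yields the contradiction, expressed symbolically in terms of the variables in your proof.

a^{p+p!} b^{p+p!+1}

Toward a contradiction, assume L is regular with pumping length p.
Choose w = a^p b^{p+p!+1}. Since p ≠ (p+p!+1)-1 = p+p!, w ∈ L; and |w| ≥ p.
Write w = xyz as guaranteed by the lemma, with |xy| ≤ p and y is nonempty.
Because |xy| ≤ p and w begins with p copies of a, we have y = a^k with 1 ≤ k ≤ p.
Since 1 ≤ k ≤ p, k divides p!; set t = 1 + p!/k. Then xy^t z has p + (p!/k)·k = p + p! copies of a. Now the a-count is p+p! and (b-count)-1 = (p+p!+1)-1 = p+p!, so i+1 ≠ j fails. So xy^t z = a^{p+p!} b^{p+p!+1} ∉ L.
Contradiction. Therefore L is not regular.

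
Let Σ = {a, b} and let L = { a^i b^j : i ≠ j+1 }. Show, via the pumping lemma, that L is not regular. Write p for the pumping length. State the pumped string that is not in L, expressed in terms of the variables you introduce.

Toward a contradiction, assume L is regular with pumping length p.
Choose w = a^p b^{p+p!-1}. Since p ≠ (p+p!-1)+1 = p+p!, w ∈ L; and |w| ≥ p.
By the pumping lemma, w = xyz with |xy| ≤ p and |y| ≥ 1.
The first p characters of w are a's, so xy (and hence y) consists only of a's. Write y = a^k, 1 ≤ k ≤ p.
Since 1 ≤ k ≤ p, k divides p!; set t = 1 + p!/k. Then xy^t z has p + (p!/k)·k = p + p! copies of a. Now the a-count is p+p! and (b-count)+1 = (p+p!-1)+1 = p+p!, so i ≠ j+1 fails. So xy^t z = a^{p+p!} b^{p+p!-1} ∉ L.
This contradicts the pumping lemma, so L is not regular.

a^{p+p!} b^{p+p!-1}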